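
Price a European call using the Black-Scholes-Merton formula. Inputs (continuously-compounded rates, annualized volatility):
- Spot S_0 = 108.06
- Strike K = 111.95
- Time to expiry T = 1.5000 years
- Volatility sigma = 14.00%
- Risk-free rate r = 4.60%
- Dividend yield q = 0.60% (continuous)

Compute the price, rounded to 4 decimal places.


d1 = (ln(S/K) + (r - q + 0.5*sigma^2) * T) / (sigma * sqrt(T)) = 0.22940221
d2 = d1 - sigma * sqrt(T) = 0.05793793
exp(-rT) = 0.93332668; exp(-qT) = 0.99104038
C = S_0 * exp(-qT) * N(d1) - K * exp(-rT) * N(d2)
N(d1) = 0.59072184; N(d2) = 0.52310096
C = 108.0600 * 0.99104038 * 0.59072184 - 111.9500 * 0.93332668 * 0.52310096 = 8.6048

Answer: Price = 8.6048


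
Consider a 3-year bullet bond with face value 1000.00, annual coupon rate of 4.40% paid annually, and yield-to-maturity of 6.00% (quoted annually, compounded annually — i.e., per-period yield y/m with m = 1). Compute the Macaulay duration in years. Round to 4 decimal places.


Answer: Macaulay duration = 2.8724 years

Derivation:
Coupon per period c = face * coupon_rate / m = 44.000000
Periods per year m = 1; per-period yield y/m = 0.060000
Number of cashflows N = 3
Cashflows (t years, CF_t, discount factor 1/(1+y/m)^(m*t), PV):
  t = 1.0000: CF_t = 44.000000, DF = 0.943396, PV = 41.509434
  t = 2.0000: CF_t = 44.000000, DF = 0.889996, PV = 39.159843
  t = 3.0000: CF_t = 1044.000000, DF = 0.839619, PV = 876.562531
Price P = sum_t PV_t = 957.231809
Macaulay numerator sum_t t * PV_t:
  t * PV_t at t = 1.0000: 41.509434
  t * PV_t at t = 2.0000: 78.319687
  t * PV_t at t = 3.0000: 2629.687594
Macaulay duration D = (sum_t t * PV_t) / P = 2749.516715 / 957.231809 = 2.872362


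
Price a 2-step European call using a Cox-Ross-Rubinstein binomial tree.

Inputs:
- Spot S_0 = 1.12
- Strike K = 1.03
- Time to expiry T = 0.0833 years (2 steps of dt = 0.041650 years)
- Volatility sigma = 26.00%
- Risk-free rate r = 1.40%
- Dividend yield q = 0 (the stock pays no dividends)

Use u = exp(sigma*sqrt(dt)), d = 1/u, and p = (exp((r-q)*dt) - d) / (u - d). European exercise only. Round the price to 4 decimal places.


Answer: Price = V(0,0) = 0.0971

Derivation:
dt = T/N = 0.041650
u = exp(sigma*sqrt(dt)) = 1.054495; d = 1/u = 0.948322
p = (exp((r-q)*dt) - d) / (u - d) = 0.492231
Discount per step: exp(-r*dt) = 0.999417
Stock lattice S(k, i) with i counting down-moves:
  k=0: S(0,0) = 1.1200
  k=1: S(1,0) = 1.1810; S(1,1) = 1.0621
  k=2: S(2,0) = 1.2454; S(2,1) = 1.1200; S(2,2) = 1.0072
Terminal payoffs V(N, i) = max(S_T - K, 0):
  V(2,0) = 0.215394; V(2,1) = 0.090000; V(2,2) = 0.000000
Backward induction: V(k, i) = exp(-r*dt) * [p * V(k+1, i) + (1-p) * V(k+1, i+1)].
  V(1,0) = exp(-r*dt) * [p*0.215394 + (1-p)*0.090000] = 0.151634
  V(1,1) = exp(-r*dt) * [p*0.090000 + (1-p)*0.000000] = 0.044275
  V(0,0) = exp(-r*dt) * [p*0.151634 + (1-p)*0.044275] = 0.097064


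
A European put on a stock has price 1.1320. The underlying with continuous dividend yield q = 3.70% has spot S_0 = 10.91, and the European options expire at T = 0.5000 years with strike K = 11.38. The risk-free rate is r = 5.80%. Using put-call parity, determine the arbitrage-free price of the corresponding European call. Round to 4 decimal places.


Answer: Call price = 0.7873

Derivation:
Put-call parity: C - P = S_0 * exp(-qT) - K * exp(-rT).
S_0 * exp(-qT) = 10.9100 * 0.98167007 = 10.71002051
K * exp(-rT) = 11.3800 * 0.97141646 = 11.05471937
C = P + S*exp(-qT) - K*exp(-rT)
C = 1.1320 + 10.71002051 - 11.05471937 = 0.7873


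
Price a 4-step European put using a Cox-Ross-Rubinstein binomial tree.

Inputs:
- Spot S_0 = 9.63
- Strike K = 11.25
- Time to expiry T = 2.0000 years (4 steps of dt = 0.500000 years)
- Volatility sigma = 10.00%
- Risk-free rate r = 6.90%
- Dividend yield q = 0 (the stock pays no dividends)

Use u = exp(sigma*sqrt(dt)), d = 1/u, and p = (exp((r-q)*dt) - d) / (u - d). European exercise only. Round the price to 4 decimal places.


dt = T/N = 0.500000
u = exp(sigma*sqrt(dt)) = 1.073271; d = 1/u = 0.931731
p = (exp((r-q)*dt) - d) / (u - d) = 0.730332
Discount per step: exp(-r*dt) = 0.966088
Stock lattice S(k, i) with i counting down-moves:
  k=0: S(0,0) = 9.6300
  k=1: S(1,0) = 10.3356; S(1,1) = 8.9726
  k=2: S(2,0) = 11.0929; S(2,1) = 9.6300; S(2,2) = 8.3600
  k=3: S(3,0) = 11.9057; S(3,1) = 10.3356; S(3,2) = 8.9726; S(3,3) = 7.7893
  k=4: S(4,0) = 12.7780; S(4,1) = 11.0929; S(4,2) = 9.6300; S(4,3) = 8.3600; S(4,4) = 7.2575
Terminal payoffs V(N, i) = max(K - S_T, 0):
  V(4,0) = 0.000000; V(4,1) = 0.157108; V(4,2) = 1.620000; V(4,3) = 2.889971; V(4,4) = 3.992463
Backward induction: V(k, i) = exp(-r*dt) * [p * V(k+1, i) + (1-p) * V(k+1, i+1)].
  V(3,0) = exp(-r*dt) * [p*0.000000 + (1-p)*0.157108] = 0.040930
  V(3,1) = exp(-r*dt) * [p*0.157108 + (1-p)*1.620000] = 0.532897
  V(3,2) = exp(-r*dt) * [p*1.620000 + (1-p)*2.889971] = 1.895920
  V(3,3) = exp(-r*dt) * [p*2.889971 + (1-p)*3.992463] = 3.079192
  V(2,0) = exp(-r*dt) * [p*0.040930 + (1-p)*0.532897] = 0.167711
  V(2,1) = exp(-r*dt) * [p*0.532897 + (1-p)*1.895920] = 0.869925
  V(2,2) = exp(-r*dt) * [p*1.895920 + (1-p)*3.079192] = 2.139896
  V(1,0) = exp(-r*dt) * [p*0.167711 + (1-p)*0.869925] = 0.344967
  V(1,1) = exp(-r*dt) * [p*0.869925 + (1-p)*2.139896] = 1.171282
  V(0,0) = exp(-r*dt) * [p*0.344967 + (1-p)*1.171282] = 0.548543

Answer: Price = V(0,0) = 0.5485


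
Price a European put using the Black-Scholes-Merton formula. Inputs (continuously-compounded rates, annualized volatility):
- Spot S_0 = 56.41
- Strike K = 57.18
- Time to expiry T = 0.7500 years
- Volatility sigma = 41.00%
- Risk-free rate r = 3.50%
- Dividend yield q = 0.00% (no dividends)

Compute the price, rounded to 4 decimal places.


Answer: Price = 7.5480

Derivation:
d1 = (ln(S/K) + (r - q + 0.5*sigma^2) * T) / (sigma * sqrt(T)) = 0.21328096
d2 = d1 - sigma * sqrt(T) = -0.14178945
exp(-rT) = 0.97409154; exp(-qT) = 1.00000000
P = K * exp(-rT) * N(-d2) - S_0 * exp(-qT) * N(-d1)
N(-d1) = 0.41555391; N(-d2) = 0.55637684
P = 57.1800 * 0.97409154 * 0.55637684 - 56.4100 * 1.00000000 * 0.41555391 = 7.5480


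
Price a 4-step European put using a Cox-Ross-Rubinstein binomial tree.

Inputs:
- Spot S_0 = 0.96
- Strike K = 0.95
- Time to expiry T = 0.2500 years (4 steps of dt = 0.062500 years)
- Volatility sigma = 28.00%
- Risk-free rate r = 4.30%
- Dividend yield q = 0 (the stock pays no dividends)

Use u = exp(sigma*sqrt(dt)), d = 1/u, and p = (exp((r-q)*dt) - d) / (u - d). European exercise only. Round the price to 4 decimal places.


dt = T/N = 0.062500
u = exp(sigma*sqrt(dt)) = 1.072508; d = 1/u = 0.932394
p = (exp((r-q)*dt) - d) / (u - d) = 0.501714
Discount per step: exp(-r*dt) = 0.997316
Stock lattice S(k, i) with i counting down-moves:
  k=0: S(0,0) = 0.9600
  k=1: S(1,0) = 1.0296; S(1,1) = 0.8951
  k=2: S(2,0) = 1.1043; S(2,1) = 0.9600; S(2,2) = 0.8346
  k=3: S(3,0) = 1.1843; S(3,1) = 1.0296; S(3,2) = 0.8951; S(3,3) = 0.7782
  k=4: S(4,0) = 1.2702; S(4,1) = 1.1043; S(4,2) = 0.9600; S(4,3) = 0.8346; S(4,4) = 0.7256
Terminal payoffs V(N, i) = max(K - S_T, 0):
  V(4,0) = 0.000000; V(4,1) = 0.000000; V(4,2) = 0.000000; V(4,3) = 0.115416; V(4,4) = 0.224448
Backward induction: V(k, i) = exp(-r*dt) * [p * V(k+1, i) + (1-p) * V(k+1, i+1)].
  V(3,0) = exp(-r*dt) * [p*0.000000 + (1-p)*0.000000] = 0.000000
  V(3,1) = exp(-r*dt) * [p*0.000000 + (1-p)*0.000000] = 0.000000
  V(3,2) = exp(-r*dt) * [p*0.000000 + (1-p)*0.115416] = 0.057356
  V(3,3) = exp(-r*dt) * [p*0.115416 + (1-p)*0.224448] = 0.169289
  V(2,0) = exp(-r*dt) * [p*0.000000 + (1-p)*0.000000] = 0.000000
  V(2,1) = exp(-r*dt) * [p*0.000000 + (1-p)*0.057356] = 0.028503
  V(2,2) = exp(-r*dt) * [p*0.057356 + (1-p)*0.169289] = 0.112827
  V(1,0) = exp(-r*dt) * [p*0.000000 + (1-p)*0.028503] = 0.014165
  V(1,1) = exp(-r*dt) * [p*0.028503 + (1-p)*0.112827] = 0.070331
  V(0,0) = exp(-r*dt) * [p*0.014165 + (1-p)*0.070331] = 0.042039

Answer: Price = V(0,0) = 0.0420


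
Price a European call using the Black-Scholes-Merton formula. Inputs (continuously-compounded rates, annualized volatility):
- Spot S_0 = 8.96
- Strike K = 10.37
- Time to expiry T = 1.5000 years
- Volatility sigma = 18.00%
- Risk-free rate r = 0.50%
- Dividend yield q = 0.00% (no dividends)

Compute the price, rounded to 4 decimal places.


Answer: Price = 0.3395

Derivation:
d1 = (ln(S/K) + (r - q + 0.5*sigma^2) * T) / (sigma * sqrt(T)) = -0.51868760
d2 = d1 - sigma * sqrt(T) = -0.73914167
exp(-rT) = 0.99252805; exp(-qT) = 1.00000000
C = S_0 * exp(-qT) * N(d1) - K * exp(-rT) * N(d2)
N(d1) = 0.30198931; N(d2) = 0.22991049
C = 8.9600 * 1.00000000 * 0.30198931 - 10.3700 * 0.99252805 * 0.22991049 = 0.3395


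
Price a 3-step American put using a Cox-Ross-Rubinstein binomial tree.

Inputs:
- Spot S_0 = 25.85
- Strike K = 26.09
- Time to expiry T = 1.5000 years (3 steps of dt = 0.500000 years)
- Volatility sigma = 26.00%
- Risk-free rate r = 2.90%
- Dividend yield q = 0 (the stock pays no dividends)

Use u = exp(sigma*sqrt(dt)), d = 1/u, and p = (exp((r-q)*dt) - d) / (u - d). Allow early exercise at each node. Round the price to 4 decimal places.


Answer: Price = V(0,0) = 3.1508

Derivation:
dt = T/N = 0.500000
u = exp(sigma*sqrt(dt)) = 1.201833; d = 1/u = 0.832062
p = (exp((r-q)*dt) - d) / (u - d) = 0.493666
Discount per step: exp(-r*dt) = 0.985605
Stock lattice S(k, i) with i counting down-moves:
  k=0: S(0,0) = 25.8500
  k=1: S(1,0) = 31.0674; S(1,1) = 21.5088
  k=2: S(2,0) = 37.3378; S(2,1) = 25.8500; S(2,2) = 17.8967
  k=3: S(3,0) = 44.8738; S(3,1) = 31.0674; S(3,2) = 21.5088; S(3,3) = 14.8912
Terminal payoffs V(N, i) = max(K - S_T, 0):
  V(3,0) = 0.000000; V(3,1) = 0.000000; V(3,2) = 4.581185; V(3,3) = 11.198847
Backward induction: V(k, i) = exp(-r*dt) * [p * V(k+1, i) + (1-p) * V(k+1, i+1)]; then take max(V_cont, immediate exercise) for American.
  V(2,0) = exp(-r*dt) * [p*0.000000 + (1-p)*0.000000] = 0.000000; exercise = 0.000000; V(2,0) = max -> 0.000000
  V(2,1) = exp(-r*dt) * [p*0.000000 + (1-p)*4.581185] = 2.286217; exercise = 0.240000; V(2,1) = max -> 2.286217
  V(2,2) = exp(-r*dt) * [p*4.581185 + (1-p)*11.198847] = 7.817747; exercise = 8.193323; V(2,2) = max -> 8.193323
  V(1,0) = exp(-r*dt) * [p*0.000000 + (1-p)*2.286217] = 1.140925; exercise = 0.000000; V(1,0) = max -> 1.140925
  V(1,1) = exp(-r*dt) * [p*2.286217 + (1-p)*8.193323] = 5.201217; exercise = 4.581185; V(1,1) = max -> 5.201217
  V(0,0) = exp(-r*dt) * [p*1.140925 + (1-p)*5.201217] = 3.150768; exercise = 0.240000; V(0,0) = max -> 3.150768


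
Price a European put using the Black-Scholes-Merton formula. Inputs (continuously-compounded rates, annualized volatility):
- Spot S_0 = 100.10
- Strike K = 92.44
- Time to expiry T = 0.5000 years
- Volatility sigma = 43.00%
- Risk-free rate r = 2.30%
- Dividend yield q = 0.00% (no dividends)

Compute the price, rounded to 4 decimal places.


Answer: Price = 7.7216

Derivation:
d1 = (ln(S/K) + (r - q + 0.5*sigma^2) * T) / (sigma * sqrt(T)) = 0.45167646
d2 = d1 - sigma * sqrt(T) = 0.14762055
exp(-rT) = 0.98856587; exp(-qT) = 1.00000000
P = K * exp(-rT) * N(-d2) - S_0 * exp(-qT) * N(-d1)
N(-d1) = 0.32575104; N(-d2) = 0.44132112
P = 92.4400 * 0.98856587 * 0.44132112 - 100.1000 * 1.00000000 * 0.32575104 = 7.7216


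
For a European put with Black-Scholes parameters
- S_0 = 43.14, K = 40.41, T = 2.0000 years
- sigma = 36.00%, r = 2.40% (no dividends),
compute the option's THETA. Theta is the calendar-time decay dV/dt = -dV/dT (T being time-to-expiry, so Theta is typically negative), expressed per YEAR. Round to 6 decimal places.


Answer: Theta = -1.480798

Derivation:
d1 = 0.4772447551; d2 = -0.0318721274
phi(d1) = 0.3560016863; exp(-qT) = 1.0000000000; exp(-rT) = 0.9531337871
Theta = -S*exp(-qT)*phi(d1)*sigma/(2*sqrt(T)) + r*K*exp(-rT)*N(-d2) - q*S*exp(-qT)*N(-d1)
N(-d1) = 0.3165939225; N(-d2) = 0.5127129868; sqrt(T) = 1.4142135624
Term 1 = -43.1400 * 1.0000000000 * 0.3560016863 * 0.3600 / (2 * 1.4142135624) = -1.9547431647
Term 2 = 0.0240 * 40.4100 * 0.9531337871 * 0.5127129868 = 0.4739453592
Term 3 = 0 (no dividend yield, q = 0)
Theta = -1.9547431647 + (0.4739453592) + (0.0000000000) = -1.480798


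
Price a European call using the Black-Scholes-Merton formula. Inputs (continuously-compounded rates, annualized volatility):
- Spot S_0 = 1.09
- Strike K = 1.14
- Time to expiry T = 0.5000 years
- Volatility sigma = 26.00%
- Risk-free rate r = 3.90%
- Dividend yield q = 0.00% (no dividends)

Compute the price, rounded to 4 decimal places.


Answer: Price = 0.0676

Derivation:
d1 = (ln(S/K) + (r - q + 0.5*sigma^2) * T) / (sigma * sqrt(T)) = -0.04596502
d2 = d1 - sigma * sqrt(T) = -0.22981278
exp(-rT) = 0.98068890; exp(-qT) = 1.00000000
C = S_0 * exp(-qT) * N(d1) - K * exp(-rT) * N(d2)
N(d1) = 0.48166907; N(d2) = 0.40911863
C = 1.0900 * 1.00000000 * 0.48166907 - 1.1400 * 0.98068890 * 0.40911863 = 0.0676


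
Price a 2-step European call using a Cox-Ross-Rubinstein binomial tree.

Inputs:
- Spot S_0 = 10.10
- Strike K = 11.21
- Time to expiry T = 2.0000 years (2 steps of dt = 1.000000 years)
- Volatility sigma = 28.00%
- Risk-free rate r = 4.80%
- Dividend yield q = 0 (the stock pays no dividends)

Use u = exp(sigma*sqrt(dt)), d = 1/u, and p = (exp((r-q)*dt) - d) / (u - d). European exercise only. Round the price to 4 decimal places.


Answer: Price = V(0,0) = 1.5722

Derivation:
dt = T/N = 1.000000
u = exp(sigma*sqrt(dt)) = 1.323130; d = 1/u = 0.755784
p = (exp((r-q)*dt) - d) / (u - d) = 0.517122
Discount per step: exp(-r*dt) = 0.953134
Stock lattice S(k, i) with i counting down-moves:
  k=0: S(0,0) = 10.1000
  k=1: S(1,0) = 13.3636; S(1,1) = 7.6334
  k=2: S(2,0) = 17.6818; S(2,1) = 10.1000; S(2,2) = 5.7692
Terminal payoffs V(N, i) = max(S_T - K, 0):
  V(2,0) = 6.471792; V(2,1) = 0.000000; V(2,2) = 0.000000
Backward induction: V(k, i) = exp(-r*dt) * [p * V(k+1, i) + (1-p) * V(k+1, i+1)].
  V(1,0) = exp(-r*dt) * [p*6.471792 + (1-p)*0.000000] = 3.189856
  V(1,1) = exp(-r*dt) * [p*0.000000 + (1-p)*0.000000] = 0.000000
  V(0,0) = exp(-r*dt) * [p*3.189856 + (1-p)*0.000000] = 1.572236


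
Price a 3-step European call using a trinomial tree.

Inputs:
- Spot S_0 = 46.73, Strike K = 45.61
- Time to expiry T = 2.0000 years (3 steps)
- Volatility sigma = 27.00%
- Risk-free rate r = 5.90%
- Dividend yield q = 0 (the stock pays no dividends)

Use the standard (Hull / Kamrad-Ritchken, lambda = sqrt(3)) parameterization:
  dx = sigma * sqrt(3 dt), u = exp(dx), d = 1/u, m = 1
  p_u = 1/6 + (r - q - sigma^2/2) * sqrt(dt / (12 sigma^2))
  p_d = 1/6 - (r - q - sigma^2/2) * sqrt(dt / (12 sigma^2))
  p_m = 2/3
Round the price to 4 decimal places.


Answer: Price = V(0,0) = 9.7178

Derivation:
dt = T/N = 0.666667; dx = sigma*sqrt(3*dt) = 0.381838
u = exp(dx) = 1.464974; d = 1/u = 0.682606
p_u = 0.186352, p_m = 0.666667, p_d = 0.146981
Discount per step: exp(-r*dt) = 0.961430
Stock lattice S(k, j) with j the centered position index:
  k=0: S(0,+0) = 46.7300
  k=1: S(1,-1) = 31.8982; S(1,+0) = 46.7300; S(1,+1) = 68.4582
  k=2: S(2,-2) = 21.7739; S(2,-1) = 31.8982; S(2,+0) = 46.7300; S(2,+1) = 68.4582; S(2,+2) = 100.2896
  k=3: S(3,-3) = 14.8630; S(3,-2) = 21.7739; S(3,-1) = 31.8982; S(3,+0) = 46.7300; S(3,+1) = 68.4582; S(3,+2) = 100.2896; S(3,+3) = 146.9216
Terminal payoffs V(N, j) = max(S_T - K, 0):
  V(3,-3) = 0.000000; V(3,-2) = 0.000000; V(3,-1) = 0.000000; V(3,+0) = 1.120000; V(3,+1) = 22.848246; V(3,+2) = 54.679568; V(3,+3) = 101.311634
Backward induction: V(k, j) = exp(-r*dt) * [p_u * V(k+1, j+1) + p_m * V(k+1, j) + p_d * V(k+1, j-1)]
  V(2,-2) = exp(-r*dt) * [p_u*0.000000 + p_m*0.000000 + p_d*0.000000] = 0.000000
  V(2,-1) = exp(-r*dt) * [p_u*1.120000 + p_m*0.000000 + p_d*0.000000] = 0.200664
  V(2,+0) = exp(-r*dt) * [p_u*22.848246 + p_m*1.120000 + p_d*0.000000] = 4.811465
  V(2,+1) = exp(-r*dt) * [p_u*54.679568 + p_m*22.848246 + p_d*1.120000] = 24.599575
  V(2,+2) = exp(-r*dt) * [p_u*101.311634 + p_m*54.679568 + p_d*22.848246] = 56.427251
  V(1,-1) = exp(-r*dt) * [p_u*4.811465 + p_m*0.200664 + p_d*0.000000] = 0.990661
  V(1,+0) = exp(-r*dt) * [p_u*24.599575 + p_m*4.811465 + p_d*0.200664] = 7.519654
  V(1,+1) = exp(-r*dt) * [p_u*56.427251 + p_m*24.599575 + p_d*4.811465] = 26.556867
  V(0,+0) = exp(-r*dt) * [p_u*26.556867 + p_m*7.519654 + p_d*0.990661] = 9.717791


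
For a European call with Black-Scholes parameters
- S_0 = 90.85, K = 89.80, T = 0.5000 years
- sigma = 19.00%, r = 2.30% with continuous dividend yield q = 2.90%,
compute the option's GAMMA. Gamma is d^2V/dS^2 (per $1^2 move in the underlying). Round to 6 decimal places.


d1 = 0.1313716535; d2 = -0.0029786350
phi(d1) = 0.3955145163; exp(-qT) = 0.9856046187; exp(-rT) = 0.9885658722
Gamma = exp(-qT) * phi(d1) / (S * sigma * sqrt(T)) = 0.9856046187 * 0.3955145163 / (90.8500 * 0.1900 * 0.7071067812) = 0.031938

Answer: Gamma = 0.031938


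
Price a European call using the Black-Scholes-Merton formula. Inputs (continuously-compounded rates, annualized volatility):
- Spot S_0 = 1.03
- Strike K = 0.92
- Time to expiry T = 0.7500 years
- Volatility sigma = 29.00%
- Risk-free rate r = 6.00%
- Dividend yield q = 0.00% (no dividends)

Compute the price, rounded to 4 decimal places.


Answer: Price = 0.1888

Derivation:
d1 = (ln(S/K) + (r - q + 0.5*sigma^2) * T) / (sigma * sqrt(T)) = 0.75444912
d2 = d1 - sigma * sqrt(T) = 0.50330176
exp(-rT) = 0.95599748; exp(-qT) = 1.00000000
C = S_0 * exp(-qT) * N(d1) - K * exp(-rT) * N(d2)
N(d1) = 0.77471021; N(d2) = 0.69262393
C = 1.0300 * 1.00000000 * 0.77471021 - 0.9200 * 0.95599748 * 0.69262393 = 0.1888


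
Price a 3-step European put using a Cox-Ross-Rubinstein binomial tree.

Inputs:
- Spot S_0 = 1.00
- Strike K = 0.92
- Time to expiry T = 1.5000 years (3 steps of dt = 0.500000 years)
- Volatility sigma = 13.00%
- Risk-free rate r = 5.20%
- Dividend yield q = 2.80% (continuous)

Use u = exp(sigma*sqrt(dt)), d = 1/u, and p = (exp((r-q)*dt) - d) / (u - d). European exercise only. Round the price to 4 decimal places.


Answer: Price = V(0,0) = 0.0167

Derivation:
dt = T/N = 0.500000
u = exp(sigma*sqrt(dt)) = 1.096281; d = 1/u = 0.912175
p = (exp((r-q)*dt) - d) / (u - d) = 0.542607
Discount per step: exp(-r*dt) = 0.974335
Stock lattice S(k, i) with i counting down-moves:
  k=0: S(0,0) = 1.0000
  k=1: S(1,0) = 1.0963; S(1,1) = 0.9122
  k=2: S(2,0) = 1.2018; S(2,1) = 1.0000; S(2,2) = 0.8321
  k=3: S(3,0) = 1.3175; S(3,1) = 1.0963; S(3,2) = 0.9122; S(3,3) = 0.7590
Terminal payoffs V(N, i) = max(K - S_T, 0):
  V(3,0) = 0.000000; V(3,1) = 0.000000; V(3,2) = 0.007825; V(3,3) = 0.161014
Backward induction: V(k, i) = exp(-r*dt) * [p * V(k+1, i) + (1-p) * V(k+1, i+1)].
  V(2,0) = exp(-r*dt) * [p*0.000000 + (1-p)*0.000000] = 0.000000
  V(2,1) = exp(-r*dt) * [p*0.000000 + (1-p)*0.007825] = 0.003487
  V(2,2) = exp(-r*dt) * [p*0.007825 + (1-p)*0.161014] = 0.075894
  V(1,0) = exp(-r*dt) * [p*0.000000 + (1-p)*0.003487] = 0.001554
  V(1,1) = exp(-r*dt) * [p*0.003487 + (1-p)*0.075894] = 0.035666
  V(0,0) = exp(-r*dt) * [p*0.001554 + (1-p)*0.035666] = 0.016716


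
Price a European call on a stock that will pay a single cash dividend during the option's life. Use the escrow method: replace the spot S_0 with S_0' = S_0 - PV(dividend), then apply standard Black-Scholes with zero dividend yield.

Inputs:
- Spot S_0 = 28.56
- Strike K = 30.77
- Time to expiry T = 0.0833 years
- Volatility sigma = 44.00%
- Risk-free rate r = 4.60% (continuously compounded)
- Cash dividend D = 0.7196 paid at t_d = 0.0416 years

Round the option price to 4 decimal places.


PV(D) = D * exp(-r * t_d) = 0.7196 * 0.99808823 = 0.71822429
S_0' = S_0 - PV(D) = 28.5600 - 0.71822429 = 27.84177571
d1 = (ln(S_0'/K) + (r + sigma^2/2)*T) / (sigma*sqrt(T)) = -0.69380413
d2 = d1 - sigma*sqrt(T) = -0.82079578
exp(-rT) = 0.99617553
N(d1) = 0.24390253; N(d2) = 0.20588130
C = S_0' * N(d1) - K * exp(-rT) * N(d2) = 27.84177571 * 0.24390253 - 30.7700 * 0.99617553 * 0.20588130 = 0.4799

Answer: Price = 0.4799


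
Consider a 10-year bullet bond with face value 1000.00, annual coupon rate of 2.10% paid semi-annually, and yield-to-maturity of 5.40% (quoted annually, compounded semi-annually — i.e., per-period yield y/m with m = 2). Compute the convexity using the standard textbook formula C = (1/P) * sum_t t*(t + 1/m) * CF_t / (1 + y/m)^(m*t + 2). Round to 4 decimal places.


Coupon per period c = face * coupon_rate / m = 10.500000
Periods per year m = 2; per-period yield y/m = 0.027000
Number of cashflows N = 20
Cashflows (t years, CF_t, discount factor 1/(1+y/m)^(m*t), PV):
  t = 0.5000: CF_t = 10.500000, DF = 0.973710, PV = 10.223953
  t = 1.0000: CF_t = 10.500000, DF = 0.948111, PV = 9.955164
  t = 1.5000: CF_t = 10.500000, DF = 0.923185, PV = 9.693441
  t = 2.0000: CF_t = 10.500000, DF = 0.898914, PV = 9.438599
  t = 2.5000: CF_t = 10.500000, DF = 0.875282, PV = 9.190456
  t = 3.0000: CF_t = 10.500000, DF = 0.852270, PV = 8.948838
  t = 3.5000: CF_t = 10.500000, DF = 0.829864, PV = 8.713571
  t = 4.0000: CF_t = 10.500000, DF = 0.808047, PV = 8.484490
  t = 4.5000: CF_t = 10.500000, DF = 0.786803, PV = 8.261432
  t = 5.0000: CF_t = 10.500000, DF = 0.766118, PV = 8.044237
  t = 5.5000: CF_t = 10.500000, DF = 0.745976, PV = 7.832753
  t = 6.0000: CF_t = 10.500000, DF = 0.726365, PV = 7.626828
  t = 6.5000: CF_t = 10.500000, DF = 0.707268, PV = 7.426318
  t = 7.0000: CF_t = 10.500000, DF = 0.688674, PV = 7.231079
  t = 7.5000: CF_t = 10.500000, DF = 0.670569, PV = 7.040972
  t = 8.0000: CF_t = 10.500000, DF = 0.652939, PV = 6.855864
  t = 8.5000: CF_t = 10.500000, DF = 0.635774, PV = 6.675622
  t = 9.0000: CF_t = 10.500000, DF = 0.619059, PV = 6.500119
  t = 9.5000: CF_t = 10.500000, DF = 0.602784, PV = 6.329230
  t = 10.0000: CF_t = 1010.500000, DF = 0.586937, PV = 593.099347
Price P = sum_t PV_t = 747.572314
Convexity numerator sum_t t*(t + 1/m) * CF_t / (1+y/m)^(m*t + 2):
  t = 0.5000: term = 4.846720
  t = 1.0000: term = 14.157898
  t = 1.5000: term = 27.571369
  t = 2.0000: term = 44.744189
  t = 2.5000: term = 65.351785
  t = 3.0000: term = 89.087147
  t = 3.5000: term = 115.660041
  t = 4.0000: term = 144.796268
  t = 4.5000: term = 176.236938
  t = 5.0000: term = 209.737781
  t = 5.5000: term = 245.068488
  t = 6.0000: term = 282.012070
  t = 6.5000: term = 320.364247
  t = 7.0000: term = 359.932866
  t = 7.5000: term = 400.537339
  t = 8.0000: term = 442.008099
  t = 8.5000: term = 484.186087
  t = 9.0000: term = 526.922255
  t = 9.5000: term = 570.077091
  t = 10.0000: term = 59044.011722
Convexity = (1/P) * sum = 63567.310401 / 747.572314 = 85.031654

Answer: Convexity = 85.0317


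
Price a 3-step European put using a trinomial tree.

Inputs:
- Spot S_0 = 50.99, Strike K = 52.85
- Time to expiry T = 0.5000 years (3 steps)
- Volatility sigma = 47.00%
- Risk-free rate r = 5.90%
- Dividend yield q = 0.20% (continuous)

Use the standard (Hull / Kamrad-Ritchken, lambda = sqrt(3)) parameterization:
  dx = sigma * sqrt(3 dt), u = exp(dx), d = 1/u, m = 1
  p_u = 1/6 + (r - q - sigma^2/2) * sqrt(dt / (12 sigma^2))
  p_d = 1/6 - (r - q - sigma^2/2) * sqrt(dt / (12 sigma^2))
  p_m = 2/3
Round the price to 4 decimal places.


Answer: Price = V(0,0) = 6.6336

Derivation:
dt = T/N = 0.166667; dx = sigma*sqrt(3*dt) = 0.332340
u = exp(dx) = 1.394227; d = 1/u = 0.717243
p_u = 0.153264, p_m = 0.666667, p_d = 0.180069
Discount per step: exp(-r*dt) = 0.990215
Stock lattice S(k, j) with j the centered position index:
  k=0: S(0,+0) = 50.9900
  k=1: S(1,-1) = 36.5722; S(1,+0) = 50.9900; S(1,+1) = 71.0916
  k=2: S(2,-2) = 26.2312; S(2,-1) = 36.5722; S(2,+0) = 50.9900; S(2,+1) = 71.0916; S(2,+2) = 99.1179
  k=3: S(3,-3) = 18.8141; S(3,-2) = 26.2312; S(3,-1) = 36.5722; S(3,+0) = 50.9900; S(3,+1) = 71.0916; S(3,+2) = 99.1179; S(3,+3) = 138.1928
Terminal payoffs V(N, j) = max(K - S_T, 0):
  V(3,-3) = 34.035855; V(3,-2) = 26.618810; V(3,-1) = 16.277765; V(3,+0) = 1.860000; V(3,+1) = 0.000000; V(3,+2) = 0.000000; V(3,+3) = 0.000000
Backward induction: V(k, j) = exp(-r*dt) * [p_u * V(k+1, j+1) + p_m * V(k+1, j) + p_d * V(k+1, j-1)]
  V(2,-2) = exp(-r*dt) * [p_u*16.277765 + p_m*26.618810 + p_d*34.035855] = 26.111449
  V(2,-1) = exp(-r*dt) * [p_u*1.860000 + p_m*16.277765 + p_d*26.618810] = 15.774261
  V(2,+0) = exp(-r*dt) * [p_u*0.000000 + p_m*1.860000 + p_d*16.277765] = 4.130307
  V(2,+1) = exp(-r*dt) * [p_u*0.000000 + p_m*0.000000 + p_d*1.860000] = 0.331651
  V(2,+2) = exp(-r*dt) * [p_u*0.000000 + p_m*0.000000 + p_d*0.000000] = 0.000000
  V(1,-1) = exp(-r*dt) * [p_u*4.130307 + p_m*15.774261 + p_d*26.111449] = 15.695963
  V(1,+0) = exp(-r*dt) * [p_u*0.331651 + p_m*4.130307 + p_d*15.774261] = 5.589590
  V(1,+1) = exp(-r*dt) * [p_u*0.000000 + p_m*0.331651 + p_d*4.130307] = 0.955400
  V(0,+0) = exp(-r*dt) * [p_u*0.955400 + p_m*5.589590 + p_d*15.695963] = 6.633628


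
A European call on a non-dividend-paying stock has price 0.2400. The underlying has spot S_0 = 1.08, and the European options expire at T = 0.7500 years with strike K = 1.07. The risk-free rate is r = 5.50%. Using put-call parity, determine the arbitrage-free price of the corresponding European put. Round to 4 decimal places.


Put-call parity: C - P = S_0 * exp(-qT) - K * exp(-rT).
S_0 * exp(-qT) = 1.0800 * 1.00000000 = 1.08000000
K * exp(-rT) = 1.0700 * 0.95958920 = 1.02676045
P = C - S*exp(-qT) + K*exp(-rT)
P = 0.2400 - 1.08000000 + 1.02676045 = 0.1868

Answer: Put price = 0.1868


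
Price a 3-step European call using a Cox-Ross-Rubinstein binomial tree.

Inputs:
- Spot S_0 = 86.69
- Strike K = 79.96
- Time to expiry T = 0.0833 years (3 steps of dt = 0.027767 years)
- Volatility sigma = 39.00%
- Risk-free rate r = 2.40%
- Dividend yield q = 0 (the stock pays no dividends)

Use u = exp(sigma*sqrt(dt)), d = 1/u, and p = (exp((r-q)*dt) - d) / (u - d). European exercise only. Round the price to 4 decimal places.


dt = T/N = 0.027767
u = exp(sigma*sqrt(dt)) = 1.067145; d = 1/u = 0.937080
p = (exp((r-q)*dt) - d) / (u - d) = 0.488884
Discount per step: exp(-r*dt) = 0.999334
Stock lattice S(k, i) with i counting down-moves:
  k=0: S(0,0) = 86.6900
  k=1: S(1,0) = 92.5108; S(1,1) = 81.2354
  k=2: S(2,0) = 98.7225; S(2,1) = 86.6900; S(2,2) = 76.1241
  k=3: S(3,0) = 105.3512; S(3,1) = 92.5108; S(3,2) = 81.2354; S(3,3) = 71.3343
Terminal payoffs V(N, i) = max(S_T - K, 0):
  V(3,0) = 25.391200; V(3,1) = 12.550813; V(3,2) = 1.275435; V(3,3) = 0.000000
Backward induction: V(k, i) = exp(-r*dt) * [p * V(k+1, i) + (1-p) * V(k+1, i+1)].
  V(2,0) = exp(-r*dt) * [p*25.391200 + (1-p)*12.550813] = 18.815733
  V(2,1) = exp(-r*dt) * [p*12.550813 + (1-p)*1.275435] = 6.783268
  V(2,2) = exp(-r*dt) * [p*1.275435 + (1-p)*0.000000] = 0.623124
  V(1,0) = exp(-r*dt) * [p*18.815733 + (1-p)*6.783268] = 12.657313
  V(1,1) = exp(-r*dt) * [p*6.783268 + (1-p)*0.623124] = 3.632300
  V(0,0) = exp(-r*dt) * [p*12.657313 + (1-p)*3.632300] = 8.039128

Answer: Price = V(0,0) = 8.0391


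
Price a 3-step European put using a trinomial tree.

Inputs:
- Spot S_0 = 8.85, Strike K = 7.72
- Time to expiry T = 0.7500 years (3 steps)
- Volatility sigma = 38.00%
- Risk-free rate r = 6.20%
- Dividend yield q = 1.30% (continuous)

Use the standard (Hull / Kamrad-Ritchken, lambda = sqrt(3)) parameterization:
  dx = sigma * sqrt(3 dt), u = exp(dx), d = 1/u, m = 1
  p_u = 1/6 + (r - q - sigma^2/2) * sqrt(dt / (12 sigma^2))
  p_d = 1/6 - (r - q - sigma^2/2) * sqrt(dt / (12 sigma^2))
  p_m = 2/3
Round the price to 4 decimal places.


dt = T/N = 0.250000; dx = sigma*sqrt(3*dt) = 0.329090
u = exp(dx) = 1.389702; d = 1/u = 0.719579
p_u = 0.157854, p_m = 0.666667, p_d = 0.175479
Discount per step: exp(-r*dt) = 0.984620
Stock lattice S(k, j) with j the centered position index:
  k=0: S(0,+0) = 8.8500
  k=1: S(1,-1) = 6.3683; S(1,+0) = 8.8500; S(1,+1) = 12.2989
  k=2: S(2,-2) = 4.5825; S(2,-1) = 6.3683; S(2,+0) = 8.8500; S(2,+1) = 12.2989; S(2,+2) = 17.0918
  k=3: S(3,-3) = 3.2974; S(3,-2) = 4.5825; S(3,-1) = 6.3683; S(3,+0) = 8.8500; S(3,+1) = 12.2989; S(3,+2) = 17.0918; S(3,+3) = 23.7525
Terminal payoffs V(N, j) = max(K - S_T, 0):
  V(3,-3) = 4.422553; V(3,-2) = 3.137530; V(3,-1) = 1.351730; V(3,+0) = 0.000000; V(3,+1) = 0.000000; V(3,+2) = 0.000000; V(3,+3) = 0.000000
Backward induction: V(k, j) = exp(-r*dt) * [p_u * V(k+1, j+1) + p_m * V(k+1, j) + p_d * V(k+1, j-1)]
  V(2,-2) = exp(-r*dt) * [p_u*1.351730 + p_m*3.137530 + p_d*4.422553] = 3.033739
  V(2,-1) = exp(-r*dt) * [p_u*0.000000 + p_m*1.351730 + p_d*3.137530] = 1.429395
  V(2,+0) = exp(-r*dt) * [p_u*0.000000 + p_m*0.000000 + p_d*1.351730] = 0.233552
  V(2,+1) = exp(-r*dt) * [p_u*0.000000 + p_m*0.000000 + p_d*0.000000] = 0.000000
  V(2,+2) = exp(-r*dt) * [p_u*0.000000 + p_m*0.000000 + p_d*0.000000] = 0.000000
  V(1,-1) = exp(-r*dt) * [p_u*0.233552 + p_m*1.429395 + p_d*3.033739] = 1.498743
  V(1,+0) = exp(-r*dt) * [p_u*0.000000 + p_m*0.233552 + p_d*1.429395] = 0.400277
  V(1,+1) = exp(-r*dt) * [p_u*0.000000 + p_m*0.000000 + p_d*0.233552] = 0.040353
  V(0,+0) = exp(-r*dt) * [p_u*0.040353 + p_m*0.400277 + p_d*1.498743] = 0.527972

Answer: Price = V(0,0) = 0.5280


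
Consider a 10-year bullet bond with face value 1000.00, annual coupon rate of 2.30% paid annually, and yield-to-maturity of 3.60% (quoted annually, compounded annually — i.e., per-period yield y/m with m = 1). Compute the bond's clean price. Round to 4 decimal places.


Coupon per period c = face * coupon_rate / m = 23.000000
Periods per year m = 1; per-period yield y/m = 0.036000
Number of cashflows N = 10
Cashflows (t years, CF_t, discount factor 1/(1+y/m)^(m*t), PV):
  t = 1.0000: CF_t = 23.000000, DF = 0.965251, PV = 22.200772
  t = 2.0000: CF_t = 23.000000, DF = 0.931709, PV = 21.429317
  t = 3.0000: CF_t = 23.000000, DF = 0.899333, PV = 20.684669
  t = 4.0000: CF_t = 23.000000, DF = 0.868082, PV = 19.965896
  t = 5.0000: CF_t = 23.000000, DF = 0.837917, PV = 19.272101
  t = 6.0000: CF_t = 23.000000, DF = 0.808801, PV = 18.602414
  t = 7.0000: CF_t = 23.000000, DF = 0.780696, PV = 17.955998
  t = 8.0000: CF_t = 23.000000, DF = 0.753567, PV = 17.332044
  t = 9.0000: CF_t = 23.000000, DF = 0.727381, PV = 16.729773
  t = 10.0000: CF_t = 1023.000000, DF = 0.702106, PV = 718.254044
Price P = sum_t PV_t = 892.427027

Answer: Price = 892.4270


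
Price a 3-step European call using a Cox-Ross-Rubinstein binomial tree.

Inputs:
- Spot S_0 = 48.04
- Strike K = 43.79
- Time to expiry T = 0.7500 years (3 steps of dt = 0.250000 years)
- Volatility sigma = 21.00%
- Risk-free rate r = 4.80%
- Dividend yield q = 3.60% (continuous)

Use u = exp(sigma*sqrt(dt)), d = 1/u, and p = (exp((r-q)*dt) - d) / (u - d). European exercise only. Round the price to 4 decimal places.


dt = T/N = 0.250000
u = exp(sigma*sqrt(dt)) = 1.110711; d = 1/u = 0.900325
p = (exp((r-q)*dt) - d) / (u - d) = 0.488055
Discount per step: exp(-r*dt) = 0.988072
Stock lattice S(k, i) with i counting down-moves:
  k=0: S(0,0) = 48.0400
  k=1: S(1,0) = 53.3585; S(1,1) = 43.2516
  k=2: S(2,0) = 59.2659; S(2,1) = 48.0400; S(2,2) = 38.9405
  k=3: S(3,0) = 65.8273; S(3,1) = 53.3585; S(3,2) = 43.2516; S(3,3) = 35.0591
Terminal payoffs V(N, i) = max(S_T - K, 0):
  V(3,0) = 22.037257; V(3,1) = 9.568538; V(3,2) = 0.000000; V(3,3) = 0.000000
Backward induction: V(k, i) = exp(-r*dt) * [p * V(k+1, i) + (1-p) * V(k+1, i+1)].
  V(2,0) = exp(-r*dt) * [p*22.037257 + (1-p)*9.568538] = 15.467234
  V(2,1) = exp(-r*dt) * [p*9.568538 + (1-p)*0.000000] = 4.614268
  V(2,2) = exp(-r*dt) * [p*0.000000 + (1-p)*0.000000] = 0.000000
  V(1,0) = exp(-r*dt) * [p*15.467234 + (1-p)*4.614268] = 9.792890
  V(1,1) = exp(-r*dt) * [p*4.614268 + (1-p)*0.000000] = 2.225154
  V(0,0) = exp(-r*dt) * [p*9.792890 + (1-p)*2.225154] = 5.848026

Answer: Price = V(0,0) = 5.8480


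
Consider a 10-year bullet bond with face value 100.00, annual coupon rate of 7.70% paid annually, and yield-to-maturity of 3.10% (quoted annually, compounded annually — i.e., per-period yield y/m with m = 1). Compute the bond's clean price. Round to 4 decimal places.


Coupon per period c = face * coupon_rate / m = 7.700000
Periods per year m = 1; per-period yield y/m = 0.031000
Number of cashflows N = 10
Cashflows (t years, CF_t, discount factor 1/(1+y/m)^(m*t), PV):
  t = 1.0000: CF_t = 7.700000, DF = 0.969932, PV = 7.468477
  t = 2.0000: CF_t = 7.700000, DF = 0.940768, PV = 7.243916
  t = 3.0000: CF_t = 7.700000, DF = 0.912481, PV = 7.026107
  t = 4.0000: CF_t = 7.700000, DF = 0.885045, PV = 6.814846
  t = 5.0000: CF_t = 7.700000, DF = 0.858434, PV = 6.609938
  t = 6.0000: CF_t = 7.700000, DF = 0.832622, PV = 6.411191
  t = 7.0000: CF_t = 7.700000, DF = 0.807587, PV = 6.218420
  t = 8.0000: CF_t = 7.700000, DF = 0.783305, PV = 6.031445
  t = 9.0000: CF_t = 7.700000, DF = 0.759752, PV = 5.850093
  t = 10.0000: CF_t = 107.700000, DF = 0.736908, PV = 79.365005
Price P = sum_t PV_t = 139.039439

Answer: Price = 139.0394


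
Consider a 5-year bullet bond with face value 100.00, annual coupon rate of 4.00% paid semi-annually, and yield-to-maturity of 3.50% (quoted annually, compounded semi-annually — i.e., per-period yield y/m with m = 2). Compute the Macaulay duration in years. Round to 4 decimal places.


Answer: Macaulay duration = 4.5868 years

Derivation:
Coupon per period c = face * coupon_rate / m = 2.000000
Periods per year m = 2; per-period yield y/m = 0.017500
Number of cashflows N = 10
Cashflows (t years, CF_t, discount factor 1/(1+y/m)^(m*t), PV):
  t = 0.5000: CF_t = 2.000000, DF = 0.982801, PV = 1.965602
  t = 1.0000: CF_t = 2.000000, DF = 0.965898, PV = 1.931796
  t = 1.5000: CF_t = 2.000000, DF = 0.949285, PV = 1.898571
  t = 2.0000: CF_t = 2.000000, DF = 0.932959, PV = 1.865917
  t = 2.5000: CF_t = 2.000000, DF = 0.916913, PV = 1.833825
  t = 3.0000: CF_t = 2.000000, DF = 0.901143, PV = 1.802285
  t = 3.5000: CF_t = 2.000000, DF = 0.885644, PV = 1.771288
  t = 4.0000: CF_t = 2.000000, DF = 0.870412, PV = 1.740823
  t = 4.5000: CF_t = 2.000000, DF = 0.855441, PV = 1.710883
  t = 5.0000: CF_t = 102.000000, DF = 0.840729, PV = 85.754317
Price P = sum_t PV_t = 102.275306
Macaulay numerator sum_t t * PV_t:
  t * PV_t at t = 0.5000: 0.982801
  t * PV_t at t = 1.0000: 1.931796
  t * PV_t at t = 1.5000: 2.847856
  t * PV_t at t = 2.0000: 3.731834
  t * PV_t at t = 2.5000: 4.584563
  t * PV_t at t = 3.0000: 5.406855
  t * PV_t at t = 3.5000: 6.199506
  t * PV_t at t = 4.0000: 6.963293
  t * PV_t at t = 4.5000: 7.698972
  t * PV_t at t = 5.0000: 428.771585
Macaulay duration D = (sum_t t * PV_t) / P = 469.119061 / 102.275306 = 4.586826


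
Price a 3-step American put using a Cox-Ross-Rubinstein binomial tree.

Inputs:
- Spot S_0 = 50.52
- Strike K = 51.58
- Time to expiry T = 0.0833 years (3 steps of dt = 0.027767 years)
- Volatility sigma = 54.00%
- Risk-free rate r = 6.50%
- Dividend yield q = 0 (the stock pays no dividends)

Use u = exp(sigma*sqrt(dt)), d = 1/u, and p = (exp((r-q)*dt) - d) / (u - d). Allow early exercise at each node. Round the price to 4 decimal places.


dt = T/N = 0.027767
u = exp(sigma*sqrt(dt)) = 1.094155; d = 1/u = 0.913948
p = (exp((r-q)*dt) - d) / (u - d) = 0.487544
Discount per step: exp(-r*dt) = 0.998197
Stock lattice S(k, i) with i counting down-moves:
  k=0: S(0,0) = 50.5200
  k=1: S(1,0) = 55.2767; S(1,1) = 46.1726
  k=2: S(2,0) = 60.4812; S(2,1) = 50.5200; S(2,2) = 42.1994
  k=3: S(3,0) = 66.1758; S(3,1) = 55.2767; S(3,2) = 46.1726; S(3,3) = 38.5680
Terminal payoffs V(N, i) = max(K - S_T, 0):
  V(3,0) = 0.000000; V(3,1) = 0.000000; V(3,2) = 5.407365; V(3,3) = 13.011985
Backward induction: V(k, i) = exp(-r*dt) * [p * V(k+1, i) + (1-p) * V(k+1, i+1)]; then take max(V_cont, immediate exercise) for American.
  V(2,0) = exp(-r*dt) * [p*0.000000 + (1-p)*0.000000] = 0.000000; exercise = 0.000000; V(2,0) = max -> 0.000000
  V(2,1) = exp(-r*dt) * [p*0.000000 + (1-p)*5.407365] = 2.766040; exercise = 1.060000; V(2,1) = max -> 2.766040
  V(2,2) = exp(-r*dt) * [p*5.407365 + (1-p)*13.011985] = 9.287620; exercise = 9.380630; V(2,2) = max -> 9.380630
  V(1,0) = exp(-r*dt) * [p*0.000000 + (1-p)*2.766040] = 1.414918; exercise = 0.000000; V(1,0) = max -> 1.414918
  V(1,1) = exp(-r*dt) * [p*2.766040 + (1-p)*9.380630] = 6.144626; exercise = 5.407365; V(1,1) = max -> 6.144626
  V(0,0) = exp(-r*dt) * [p*1.414918 + (1-p)*6.144626] = 3.831763; exercise = 1.060000; V(0,0) = max -> 3.831763

Answer: Price = V(0,0) = 3.8318


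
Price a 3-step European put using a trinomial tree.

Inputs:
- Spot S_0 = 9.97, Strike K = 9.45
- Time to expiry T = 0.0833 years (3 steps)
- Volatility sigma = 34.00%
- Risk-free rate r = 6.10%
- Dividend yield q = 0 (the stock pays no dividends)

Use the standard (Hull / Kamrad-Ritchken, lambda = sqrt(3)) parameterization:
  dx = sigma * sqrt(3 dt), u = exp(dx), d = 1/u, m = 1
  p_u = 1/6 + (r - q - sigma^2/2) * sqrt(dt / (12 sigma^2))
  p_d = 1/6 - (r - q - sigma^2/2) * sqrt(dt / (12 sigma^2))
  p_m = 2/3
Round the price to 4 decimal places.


dt = T/N = 0.027767; dx = sigma*sqrt(3*dt) = 0.098130
u = exp(dx) = 1.103106; d = 1/u = 0.906531
p_u = 0.167119, p_m = 0.666667, p_d = 0.166214
Discount per step: exp(-r*dt) = 0.998308
Stock lattice S(k, j) with j the centered position index:
  k=0: S(0,+0) = 9.9700
  k=1: S(1,-1) = 9.0381; S(1,+0) = 9.9700; S(1,+1) = 10.9980
  k=2: S(2,-2) = 8.1933; S(2,-1) = 9.0381; S(2,+0) = 9.9700; S(2,+1) = 10.9980; S(2,+2) = 12.1319
  k=3: S(3,-3) = 7.4275; S(3,-2) = 8.1933; S(3,-1) = 9.0381; S(3,+0) = 9.9700; S(3,+1) = 10.9980; S(3,+2) = 12.1319; S(3,+3) = 13.3828
Terminal payoffs V(N, j) = max(K - S_T, 0):
  V(3,-3) = 2.022489; V(3,-2) = 1.256667; V(3,-1) = 0.411885; V(3,+0) = 0.000000; V(3,+1) = 0.000000; V(3,+2) = 0.000000; V(3,+3) = 0.000000
Backward induction: V(k, j) = exp(-r*dt) * [p_u * V(k+1, j+1) + p_m * V(k+1, j) + p_d * V(k+1, j-1)]
  V(2,-2) = exp(-r*dt) * [p_u*0.411885 + p_m*1.256667 + p_d*2.022489] = 1.240675
  V(2,-1) = exp(-r*dt) * [p_u*0.000000 + p_m*0.411885 + p_d*1.256667] = 0.482647
  V(2,+0) = exp(-r*dt) * [p_u*0.000000 + p_m*0.000000 + p_d*0.411885] = 0.068345
  V(2,+1) = exp(-r*dt) * [p_u*0.000000 + p_m*0.000000 + p_d*0.000000] = 0.000000
  V(2,+2) = exp(-r*dt) * [p_u*0.000000 + p_m*0.000000 + p_d*0.000000] = 0.000000
  V(1,-1) = exp(-r*dt) * [p_u*0.068345 + p_m*0.482647 + p_d*1.240675] = 0.538491
  V(1,+0) = exp(-r*dt) * [p_u*0.000000 + p_m*0.068345 + p_d*0.482647] = 0.125573
  V(1,+1) = exp(-r*dt) * [p_u*0.000000 + p_m*0.000000 + p_d*0.068345] = 0.011341
  V(0,+0) = exp(-r*dt) * [p_u*0.011341 + p_m*0.125573 + p_d*0.538491] = 0.174819

Answer: Price = V(0,0) = 0.1748


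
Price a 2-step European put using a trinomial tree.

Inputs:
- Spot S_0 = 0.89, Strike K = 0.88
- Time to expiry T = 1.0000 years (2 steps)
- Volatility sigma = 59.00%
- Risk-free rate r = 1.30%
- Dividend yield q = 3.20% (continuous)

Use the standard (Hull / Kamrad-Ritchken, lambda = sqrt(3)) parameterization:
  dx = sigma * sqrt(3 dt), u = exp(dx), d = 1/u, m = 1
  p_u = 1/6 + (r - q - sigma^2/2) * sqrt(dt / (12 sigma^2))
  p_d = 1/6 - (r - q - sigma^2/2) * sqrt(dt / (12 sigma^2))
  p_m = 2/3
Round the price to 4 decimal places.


dt = T/N = 0.500000; dx = sigma*sqrt(3*dt) = 0.722599
u = exp(dx) = 2.059781; d = 1/u = 0.485489
p_u = 0.099877, p_m = 0.666667, p_d = 0.233457
Discount per step: exp(-r*dt) = 0.993521
Stock lattice S(k, j) with j the centered position index:
  k=0: S(0,+0) = 0.8900
  k=1: S(1,-1) = 0.4321; S(1,+0) = 0.8900; S(1,+1) = 1.8332
  k=2: S(2,-2) = 0.2098; S(2,-1) = 0.4321; S(2,+0) = 0.8900; S(2,+1) = 1.8332; S(2,+2) = 3.7760
Terminal payoffs V(N, j) = max(K - S_T, 0):
  V(2,-2) = 0.670228; V(2,-1) = 0.447915; V(2,+0) = 0.000000; V(2,+1) = 0.000000; V(2,+2) = 0.000000
Backward induction: V(k, j) = exp(-r*dt) * [p_u * V(k+1, j+1) + p_m * V(k+1, j) + p_d * V(k+1, j-1)]
  V(1,-1) = exp(-r*dt) * [p_u*0.000000 + p_m*0.447915 + p_d*0.670228] = 0.452131
  V(1,+0) = exp(-r*dt) * [p_u*0.000000 + p_m*0.000000 + p_d*0.447915] = 0.103891
  V(1,+1) = exp(-r*dt) * [p_u*0.000000 + p_m*0.000000 + p_d*0.000000] = 0.000000
  V(0,+0) = exp(-r*dt) * [p_u*0.000000 + p_m*0.103891 + p_d*0.452131] = 0.173681

Answer: Price = V(0,0) = 0.1737


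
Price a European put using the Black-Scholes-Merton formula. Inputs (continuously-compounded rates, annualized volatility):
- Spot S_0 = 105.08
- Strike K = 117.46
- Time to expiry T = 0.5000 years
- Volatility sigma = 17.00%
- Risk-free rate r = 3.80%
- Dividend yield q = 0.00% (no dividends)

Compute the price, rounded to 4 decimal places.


Answer: Price = 11.8480

Derivation:
d1 = (ln(S/K) + (r - q + 0.5*sigma^2) * T) / (sigma * sqrt(T)) = -0.70836198
d2 = d1 - sigma * sqrt(T) = -0.82857013
exp(-rT) = 0.98117936; exp(-qT) = 1.00000000
P = K * exp(-rT) * N(-d2) - S_0 * exp(-qT) * N(-d1)
N(-d1) = 0.76063975; N(-d2) = 0.79632615
P = 117.4600 * 0.98117936 * 0.79632615 - 105.0800 * 1.00000000 * 0.76063975 = 11.8480
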